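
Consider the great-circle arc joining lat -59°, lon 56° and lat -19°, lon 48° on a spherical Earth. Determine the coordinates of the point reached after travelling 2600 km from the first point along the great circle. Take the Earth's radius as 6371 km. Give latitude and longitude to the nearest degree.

Write both endpoints as unit vectors p₁, p₂ with components (cos φ cos λ, cos φ sin λ, sin φ).
The central angle between the endpoints is δ = arccos(p₁·p₂) ≈ 0.705 rad (40.4°). The total great-circle distance is δ·R ≈ 0.705 × 6371 ≈ 4495 km, so the target fraction is f = 2600/4495 ≈ 0.578.
Interpolate at f ≈ 0.578 with slerp weights a = sin((1−f)δ)/sin δ ≈ 0.452, b = sin(fδ)/sin δ ≈ 0.612.
p = a·p₁ + b·p₂ ≈ (0.517, 0.623, -0.587); φ = arcsin(p_z) ≈ -35.92°, λ = atan2(p_y, p_x) ≈ 50.29°.

≈ lat -36°, lon 50°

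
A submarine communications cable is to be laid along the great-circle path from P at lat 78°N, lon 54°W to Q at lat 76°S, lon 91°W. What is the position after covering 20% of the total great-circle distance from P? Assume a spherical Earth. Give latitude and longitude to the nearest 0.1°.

≈ lat 47.5°N, lon 69.5°W

The haversine formula gives a central angle δ ≈ 2.711 rad (155.4°) between the endpoints.
Interpolate at f = 0.20 with slerp weights a = sin((1−f)δ)/sin δ ≈ 1.982, b = sin(fδ)/sin δ ≈ 1.238.
p = a·p₁ + b·p₂ ≈ (0.237, -0.633, 0.737); φ = arcsin(p_z) ≈ 47.50°, λ = atan2(p_y, p_x) ≈ -69.47°.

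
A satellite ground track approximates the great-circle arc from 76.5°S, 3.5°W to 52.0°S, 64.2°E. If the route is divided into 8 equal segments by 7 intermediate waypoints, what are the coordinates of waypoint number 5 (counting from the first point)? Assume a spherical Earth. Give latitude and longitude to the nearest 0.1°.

Convert each endpoint to a unit vector on the sphere (x = cos φ cos λ, y = cos φ sin λ, z = sin φ).
The central angle between the endpoints is δ = arccos(p₁·p₂) ≈ 0.608 rad (34.8°).
Interpolate at f = 5/8 with slerp weights a = sin((1−f)δ)/sin δ ≈ 0.396, b = sin(fδ)/sin δ ≈ 0.649.
p = a·p₁ + b·p₂ ≈ (0.266, 0.354, -0.896); φ = arcsin(p_z) ≈ -63.70°, λ = atan2(p_y, p_x) ≈ 53.08°.

≈ 63.7°S, 53.1°E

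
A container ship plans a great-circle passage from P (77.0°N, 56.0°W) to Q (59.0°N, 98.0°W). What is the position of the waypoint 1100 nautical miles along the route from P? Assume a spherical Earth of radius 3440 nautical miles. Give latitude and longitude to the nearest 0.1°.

≈ (63.2°N, 94.1°W)

The haversine formula gives a central angle δ ≈ 0.399 rad (22.9°) between the endpoints. The total great-circle distance is δ·R ≈ 0.399 × 3440 ≈ 1374 nmi, so the target fraction is f = 1100/1374 ≈ 0.801.
Interpolate at f ≈ 0.801 with slerp weights a = sin((1−f)δ)/sin δ ≈ 0.205, b = sin(fδ)/sin δ ≈ 0.808.
p = a·p₁ + b·p₂ ≈ (-0.032, -0.450, 0.892); φ = arcsin(p_z) ≈ 63.15°, λ = atan2(p_y, p_x) ≈ -94.09°.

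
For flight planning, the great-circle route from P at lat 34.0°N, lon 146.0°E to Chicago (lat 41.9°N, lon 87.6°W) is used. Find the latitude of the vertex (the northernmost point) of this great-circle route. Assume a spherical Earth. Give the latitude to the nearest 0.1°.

The great circle lies in the plane with unit normal n̂ = (p₁ × p₂)/|p₁ × p₂|.
Here n̂_z ≈ +0.497; the vertex latitude is φ_max = arccos|n̂_z| ≈ 60.2°.
Check via Clairaut: cos φ_max = |cos φ₁| · sin C = cos(34.0°)·sin(36.8°) ≈ 0.497, again giving ≈ 60.2°.

≈ 60.2°N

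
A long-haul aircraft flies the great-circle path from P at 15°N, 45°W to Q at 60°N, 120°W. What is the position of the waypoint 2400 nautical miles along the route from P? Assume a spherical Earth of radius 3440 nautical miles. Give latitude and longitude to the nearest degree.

Write both endpoints as unit vectors p₁, p₂ with components (cos φ cos λ, cos φ sin λ, sin φ).
The central angle between the endpoints is δ = arccos(p₁·p₂) ≈ 1.214 rad (69.6°). The total great-circle distance is δ·R ≈ 1.214 × 3440 ≈ 4177 nmi, so the target fraction is f = 2400/4177 ≈ 0.575.
Interpolate at f ≈ 0.575 with slerp weights a = sin((1−f)δ)/sin δ ≈ 0.527, b = sin(fδ)/sin δ ≈ 0.686.
p = a·p₁ + b·p₂ ≈ (0.189, -0.657, 0.730); φ = arcsin(p_z) ≈ 46.90°, λ = atan2(p_y, p_x) ≈ -73.98°.

≈ 47°N, 74°W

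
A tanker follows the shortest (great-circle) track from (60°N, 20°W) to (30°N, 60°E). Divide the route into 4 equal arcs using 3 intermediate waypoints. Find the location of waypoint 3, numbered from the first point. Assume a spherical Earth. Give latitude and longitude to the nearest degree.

Write both endpoints as unit vectors p₁, p₂ with components (cos φ cos λ, cos φ sin λ, sin φ).
The central angle between the endpoints is δ = arccos(p₁·p₂) ≈ 1.038 rad (59.5°).
Interpolate at f = 3/4 with slerp weights a = sin((1−f)δ)/sin δ ≈ 0.298, b = sin(fδ)/sin δ ≈ 0.815.
p = a·p₁ + b·p₂ ≈ (0.493, 0.560, 0.666); φ = arcsin(p_z) ≈ 41.72°, λ = atan2(p_y, p_x) ≈ 48.67°.

≈ (42°N, 49°E)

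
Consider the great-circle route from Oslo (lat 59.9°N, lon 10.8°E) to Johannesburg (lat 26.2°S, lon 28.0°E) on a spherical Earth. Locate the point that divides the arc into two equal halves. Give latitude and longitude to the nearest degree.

The haversine formula gives a central angle δ ≈ 1.523 rad (87.3°) between the endpoints.
Interpolate at f = 1/2 with slerp weights a = sin((1−f)δ)/sin δ ≈ 0.691, b = sin(fδ)/sin δ ≈ 0.691.
p = a·p₁ + b·p₂ ≈ (0.888, 0.356, 0.293); φ = arcsin(p_z) ≈ 17.02°, λ = atan2(p_y, p_x) ≈ 21.85°.

≈ lat 17°N, lon 22°E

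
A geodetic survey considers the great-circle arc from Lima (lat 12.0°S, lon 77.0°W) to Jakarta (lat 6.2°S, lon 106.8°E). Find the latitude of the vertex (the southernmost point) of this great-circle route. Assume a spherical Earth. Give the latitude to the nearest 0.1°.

The great circle lies in the plane with unit normal n̂ = (p₁ × p₂)/|p₁ × p₂|.
Here n̂_z ≈ -0.202; the vertex latitude is φ_max = arccos|n̂_z| ≈ 78.3°.

≈ 78.3°S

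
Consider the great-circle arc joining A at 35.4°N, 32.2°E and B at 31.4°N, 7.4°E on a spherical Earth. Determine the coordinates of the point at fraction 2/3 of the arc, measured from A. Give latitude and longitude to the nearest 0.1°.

≈ 33.3°N, 15.4°E

From cos δ = sin φ₁ sin φ₂ + cos φ₁ cos φ₂ cos Δλ, the central angle is δ ≈ 0.367 rad (21.0°).
Interpolate at f = 2/3 with slerp weights a = sin((1−f)δ)/sin δ ≈ 0.340, b = sin(fδ)/sin δ ≈ 0.675.
p = a·p₁ + b·p₂ ≈ (0.806, 0.222, 0.549); φ = arcsin(p_z) ≈ 33.28°, λ = atan2(p_y, p_x) ≈ 15.40°.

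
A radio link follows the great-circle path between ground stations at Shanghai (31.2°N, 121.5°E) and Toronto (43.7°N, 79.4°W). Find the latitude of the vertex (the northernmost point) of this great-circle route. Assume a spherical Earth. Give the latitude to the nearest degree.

≈ 77°N

The great circle lies in the plane with unit normal n̂ = (p₁ × p₂)/|p₁ × p₂|.
Here n̂_z ≈ +0.226; the vertex latitude is φ_max = arccos|n̂_z| ≈ 76.9°.
Check via Clairaut: cos φ_max = |cos φ₁| · sin C = cos(31.2°)·sin(15.3°) ≈ 0.226, again giving ≈ 76.9°.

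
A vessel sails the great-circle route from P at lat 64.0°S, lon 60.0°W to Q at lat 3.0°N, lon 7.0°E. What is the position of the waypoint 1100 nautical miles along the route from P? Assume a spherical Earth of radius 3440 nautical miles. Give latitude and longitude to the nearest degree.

≈ lat 53°S, lon 31°W

Write both endpoints as unit vectors p₁, p₂ with components (cos φ cos λ, cos φ sin λ, sin φ).
The central angle between the endpoints is δ = arccos(p₁·p₂) ≈ 1.446 rad (82.9°). The total great-circle distance is δ·R ≈ 1.446 × 3440 ≈ 4976 nmi, so the target fraction is f = 1100/4976 ≈ 0.221.
Interpolate at f ≈ 0.221 with slerp weights a = sin((1−f)δ)/sin δ ≈ 0.910, b = sin(fδ)/sin δ ≈ 0.317.
p = a·p₁ + b·p₂ ≈ (0.513, -0.307, -0.801); φ = arcsin(p_z) ≈ -53.26°, λ = atan2(p_y, p_x) ≈ -30.87°.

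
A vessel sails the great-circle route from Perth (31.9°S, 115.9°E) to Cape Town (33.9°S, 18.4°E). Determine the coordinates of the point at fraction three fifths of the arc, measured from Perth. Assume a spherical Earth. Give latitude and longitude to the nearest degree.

The haversine formula gives a central angle δ ≈ 1.367 rad (78.3°) between the endpoints.
Interpolate at f = 3/5 with slerp weights a = sin((1−f)δ)/sin δ ≈ 0.531, b = sin(fδ)/sin δ ≈ 0.747.
p = a·p₁ + b·p₂ ≈ (0.391, 0.601, -0.697); φ = arcsin(p_z) ≈ -44.18°, λ = atan2(p_y, p_x) ≈ 56.94°.

≈ (44°S, 57°E)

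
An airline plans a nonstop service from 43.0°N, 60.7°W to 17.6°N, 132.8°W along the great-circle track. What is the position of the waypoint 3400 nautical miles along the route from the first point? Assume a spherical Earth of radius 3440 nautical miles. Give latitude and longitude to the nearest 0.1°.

≈ 22.9°N, 125.7°W

Write both endpoints as unit vectors p₁, p₂ with components (cos φ cos λ, cos φ sin λ, sin φ).
The central angle between the endpoints is δ = arccos(p₁·p₂) ≈ 1.137 rad (65.1°). The total great-circle distance is δ·R ≈ 1.137 × 3440 ≈ 3911 nmi, so the target fraction is f = 3400/3911 ≈ 0.869.
Interpolate at f ≈ 0.869 with slerp weights a = sin((1−f)δ)/sin δ ≈ 0.163, b = sin(fδ)/sin δ ≈ 0.920.
p = a·p₁ + b·p₂ ≈ (-0.538, -0.748, 0.389); φ = arcsin(p_z) ≈ 22.92°, λ = atan2(p_y, p_x) ≈ -125.72°.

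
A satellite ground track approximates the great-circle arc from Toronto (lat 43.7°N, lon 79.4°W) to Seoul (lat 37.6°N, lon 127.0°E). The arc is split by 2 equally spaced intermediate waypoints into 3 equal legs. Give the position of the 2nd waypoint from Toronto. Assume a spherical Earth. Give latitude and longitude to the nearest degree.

Write both endpoints as unit vectors p₁, p₂ with components (cos φ cos λ, cos φ sin λ, sin φ).
The central angle between the endpoints is δ = arccos(p₁·p₂) ≈ 1.662 rad (95.3°).
Interpolate at f = 2/3 with slerp weights a = sin((1−f)δ)/sin δ ≈ 0.528, b = sin(fδ)/sin δ ≈ 0.899.
p = a·p₁ + b·p₂ ≈ (-0.358, 0.193, 0.913); φ = arcsin(p_z) ≈ 65.98°, λ = atan2(p_y, p_x) ≈ 151.67°.

≈ lat 66°N, lon 152°E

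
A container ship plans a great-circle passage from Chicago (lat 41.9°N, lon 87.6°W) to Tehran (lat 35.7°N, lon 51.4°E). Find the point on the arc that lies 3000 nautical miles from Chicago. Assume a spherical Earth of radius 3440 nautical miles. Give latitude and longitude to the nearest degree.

≈ lat 66°N, lon 4°W

From cos δ = sin φ₁ sin φ₂ + cos φ₁ cos φ₂ cos Δλ, the central angle is δ ≈ 1.637 rad (93.8°). The total great-circle distance is δ·R ≈ 1.637 × 3440 ≈ 5632 nmi, so the target fraction is f = 3000/5632 ≈ 0.533.
Interpolate at f ≈ 0.533 with slerp weights a = sin((1−f)δ)/sin δ ≈ 0.694, b = sin(fδ)/sin δ ≈ 0.767.
p = a·p₁ + b·p₂ ≈ (0.410, -0.029, 0.911); φ = arcsin(p_z) ≈ 65.70°, λ = atan2(p_y, p_x) ≈ -4.08°.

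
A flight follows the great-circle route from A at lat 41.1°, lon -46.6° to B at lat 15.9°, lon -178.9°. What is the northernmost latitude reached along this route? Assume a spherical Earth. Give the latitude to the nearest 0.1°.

≈ 55.7°

The great circle lies in the plane with unit normal n̂ = (p₁ × p₂)/|p₁ × p₂|.
Here n̂_z ≈ -0.563; the vertex latitude is φ_max = arccos|n̂_z| ≈ 55.7°.
Check via Clairaut: cos φ_max = |cos φ₁| · sin C = cos(41.1°)·sin(48.4°) ≈ 0.563, again giving ≈ 55.7°.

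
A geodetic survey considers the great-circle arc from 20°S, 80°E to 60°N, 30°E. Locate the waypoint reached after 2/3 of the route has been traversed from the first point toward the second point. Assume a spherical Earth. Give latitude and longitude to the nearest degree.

From cos δ = sin φ₁ sin φ₂ + cos φ₁ cos φ₂ cos Δλ, the central angle is δ ≈ 1.565 rad (89.7°).
Interpolate at f = 2/3 with slerp weights a = sin((1−f)δ)/sin δ ≈ 0.498, b = sin(fδ)/sin δ ≈ 0.864.
p = a·p₁ + b·p₂ ≈ (0.455, 0.677, 0.578); φ = arcsin(p_z) ≈ 35.30°, λ = atan2(p_y, p_x) ≈ 56.07°.

≈ 35°N, 56°E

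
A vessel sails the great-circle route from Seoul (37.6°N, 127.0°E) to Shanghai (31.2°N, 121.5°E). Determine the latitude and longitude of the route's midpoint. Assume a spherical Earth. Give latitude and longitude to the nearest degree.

Write both endpoints as unit vectors p₁, p₂ with components (cos φ cos λ, cos φ sin λ, sin φ).
The central angle between the endpoints is δ = arccos(p₁·p₂) ≈ 0.137 rad (7.8°).
Interpolate at f = 1/2 with slerp weights a = sin((1−f)δ)/sin δ ≈ 0.501, b = sin(fδ)/sin δ ≈ 0.501.
p = a·p₁ + b·p₂ ≈ (-0.463, 0.683, 0.565); φ = arcsin(p_z) ≈ 34.43°, λ = atan2(p_y, p_x) ≈ 124.14°.

≈ 34°N, 124°E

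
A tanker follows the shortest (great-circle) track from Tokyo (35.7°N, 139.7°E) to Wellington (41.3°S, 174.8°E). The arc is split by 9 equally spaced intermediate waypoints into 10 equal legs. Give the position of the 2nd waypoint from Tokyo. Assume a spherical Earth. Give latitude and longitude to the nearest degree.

Write both endpoints as unit vectors p₁, p₂ with components (cos φ cos λ, cos φ sin λ, sin φ).
The central angle between the endpoints is δ = arccos(p₁·p₂) ≈ 1.457 rad (83.5°).
Interpolate at f = 2/10 with slerp weights a = sin((1−f)δ)/sin δ ≈ 0.925, b = sin(fδ)/sin δ ≈ 0.289.
p = a·p₁ + b·p₂ ≈ (-0.789, 0.505, 0.349); φ = arcsin(p_z) ≈ 20.42°, λ = atan2(p_y, p_x) ≈ 147.36°.

≈ (20°N, 147°E)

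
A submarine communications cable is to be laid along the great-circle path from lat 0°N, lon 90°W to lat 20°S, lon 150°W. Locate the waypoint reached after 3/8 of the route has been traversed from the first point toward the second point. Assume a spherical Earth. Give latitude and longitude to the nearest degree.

The haversine formula gives a central angle δ ≈ 1.082 rad (62.0°) between the endpoints.
Interpolate at f = 3/8 with slerp weights a = sin((1−f)δ)/sin δ ≈ 0.709, b = sin(fδ)/sin δ ≈ 0.447.
p = a·p₁ + b·p₂ ≈ (-0.364, -0.919, -0.153); φ = arcsin(p_z) ≈ -8.79°, λ = atan2(p_y, p_x) ≈ -111.60°.

≈ lat 9°S, lon 112°W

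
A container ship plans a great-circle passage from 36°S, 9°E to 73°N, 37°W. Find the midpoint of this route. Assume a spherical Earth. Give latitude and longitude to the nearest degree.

Write both endpoints as unit vectors p₁, p₂ with components (cos φ cos λ, cos φ sin λ, sin φ).
The central angle between the endpoints is δ = arccos(p₁·p₂) ≈ 1.980 rad (113.4°).
Interpolate at f = 1/2 with slerp weights a = sin((1−f)δ)/sin δ ≈ 0.911, b = sin(fδ)/sin δ ≈ 0.911.
p = a·p₁ + b·p₂ ≈ (0.941, -0.045, 0.336); φ = arcsin(p_z) ≈ 19.62°, λ = atan2(p_y, p_x) ≈ -2.74°.

≈ 20°N, 3°W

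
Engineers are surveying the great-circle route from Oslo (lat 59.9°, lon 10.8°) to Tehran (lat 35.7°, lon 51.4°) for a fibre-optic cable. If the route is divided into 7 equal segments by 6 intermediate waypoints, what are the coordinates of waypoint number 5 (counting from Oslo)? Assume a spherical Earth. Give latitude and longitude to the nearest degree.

≈ lat 44°, lon 44°

Convert each endpoint to a unit vector on the sphere (x = cos φ cos λ, y = cos φ sin λ, z = sin φ).
The central angle between the endpoints is δ = arccos(p₁·p₂) ≈ 0.620 rad (35.5°).
Interpolate at f = 5/7 with slerp weights a = sin((1−f)δ)/sin δ ≈ 0.303, b = sin(fδ)/sin δ ≈ 0.737.
p = a·p₁ + b·p₂ ≈ (0.523, 0.497, 0.693); φ = arcsin(p_z) ≈ 43.85°, λ = atan2(p_y, p_x) ≈ 43.51°.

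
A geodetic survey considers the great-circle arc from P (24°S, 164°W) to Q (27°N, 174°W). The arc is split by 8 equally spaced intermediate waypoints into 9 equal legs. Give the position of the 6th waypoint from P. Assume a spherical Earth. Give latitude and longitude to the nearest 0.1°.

Convert each endpoint to a unit vector on the sphere (x = cos φ cos λ, y = cos φ sin λ, z = sin φ).
The central angle between the endpoints is δ = arccos(p₁·p₂) ≈ 0.906 rad (51.9°).
Interpolate at f = 6/9 with slerp weights a = sin((1−f)δ)/sin δ ≈ 0.378, b = sin(fδ)/sin δ ≈ 0.722.
p = a·p₁ + b·p₂ ≈ (-0.971, -0.162, 0.174); φ = arcsin(p_z) ≈ 10.01°, λ = atan2(p_y, p_x) ≈ -170.51°.

≈ (10.0°N, 170.5°W)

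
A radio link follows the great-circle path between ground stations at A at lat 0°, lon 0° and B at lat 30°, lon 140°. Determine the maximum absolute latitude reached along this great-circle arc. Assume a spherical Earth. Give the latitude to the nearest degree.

≈ 42°

The great circle lies in the plane with unit normal n̂ = (p₁ × p₂)/|p₁ × p₂|.
Here n̂_z ≈ +0.744; the vertex latitude is φ_max = arccos|n̂_z| ≈ 41.9°.
Check via Clairaut: cos φ_max = |cos φ₁| · sin C = cos(0.0°)·sin(48.1°) ≈ 0.744, again giving ≈ 41.9°.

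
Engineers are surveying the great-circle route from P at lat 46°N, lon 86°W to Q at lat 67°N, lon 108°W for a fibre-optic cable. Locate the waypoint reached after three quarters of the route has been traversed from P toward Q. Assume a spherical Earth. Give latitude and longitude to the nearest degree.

Write both endpoints as unit vectors p₁, p₂ with components (cos φ cos λ, cos φ sin λ, sin φ).
The central angle between the endpoints is δ = arccos(p₁·p₂) ≈ 0.418 rad (24.0°).
Interpolate at f = 3/4 with slerp weights a = sin((1−f)δ)/sin δ ≈ 0.257, b = sin(fδ)/sin δ ≈ 0.760.
p = a·p₁ + b·p₂ ≈ (-0.079, -0.460, 0.884); φ = arcsin(p_z) ≈ 62.15°, λ = atan2(p_y, p_x) ≈ -99.77°.

≈ lat 62°N, lon 100°W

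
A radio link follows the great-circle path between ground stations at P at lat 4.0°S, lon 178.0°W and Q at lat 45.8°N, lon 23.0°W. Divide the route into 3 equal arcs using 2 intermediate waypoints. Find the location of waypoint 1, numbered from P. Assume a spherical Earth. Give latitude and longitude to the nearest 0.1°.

From cos δ = sin φ₁ sin φ₂ + cos φ₁ cos φ₂ cos Δλ, the central angle is δ ≈ 2.319 rad (132.9°).
Interpolate at f = 1/3 with slerp weights a = sin((1−f)δ)/sin δ ≈ 1.364, b = sin(fδ)/sin δ ≈ 0.953.
p = a·p₁ + b·p₂ ≈ (-0.748, -0.307, 0.588); φ = arcsin(p_z) ≈ 36.01°, λ = atan2(p_y, p_x) ≈ -157.70°.

≈ lat 36.0°N, lon 157.7°W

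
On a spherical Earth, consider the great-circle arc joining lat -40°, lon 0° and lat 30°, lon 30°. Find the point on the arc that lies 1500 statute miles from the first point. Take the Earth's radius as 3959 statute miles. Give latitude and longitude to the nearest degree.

≈ lat -20°, lon 10°

From cos δ = sin φ₁ sin φ₂ + cos φ₁ cos φ₂ cos Δλ, the central angle is δ ≈ 1.315 rad (75.3°). The total great-circle distance is δ·R ≈ 1.315 × 3959 ≈ 5206 mi, so the target fraction is f = 1500/5206 ≈ 0.288.
Interpolate at f ≈ 0.288 with slerp weights a = sin((1−f)δ)/sin δ ≈ 0.832, b = sin(fδ)/sin δ ≈ 0.382.
p = a·p₁ + b·p₂ ≈ (0.924, 0.166, -0.344); φ = arcsin(p_z) ≈ -20.11°, λ = atan2(p_y, p_x) ≈ 10.15°.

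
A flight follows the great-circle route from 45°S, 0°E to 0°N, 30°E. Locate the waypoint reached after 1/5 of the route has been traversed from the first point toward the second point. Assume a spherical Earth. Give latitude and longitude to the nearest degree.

≈ 37°S, 8°E

Write both endpoints as unit vectors p₁, p₂ with components (cos φ cos λ, cos φ sin λ, sin φ).
The central angle between the endpoints is δ = arccos(p₁·p₂) ≈ 0.912 rad (52.2°).
Interpolate at f = 1/5 with slerp weights a = sin((1−f)δ)/sin δ ≈ 0.843, b = sin(fδ)/sin δ ≈ 0.229.
p = a·p₁ + b·p₂ ≈ (0.795, 0.115, -0.596); φ = arcsin(p_z) ≈ -36.59°, λ = atan2(p_y, p_x) ≈ 8.21°.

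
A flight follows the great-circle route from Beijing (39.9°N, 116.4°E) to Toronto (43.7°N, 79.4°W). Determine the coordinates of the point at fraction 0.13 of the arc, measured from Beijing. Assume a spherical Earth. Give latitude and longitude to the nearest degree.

≈ 52°N, 120°E

From cos δ = sin φ₁ sin φ₂ + cos φ₁ cos φ₂ cos Δλ, the central angle is δ ≈ 1.661 rad (95.2°).
Interpolate at f = 0.13 with slerp weights a = sin((1−f)δ)/sin δ ≈ 0.996, b = sin(fδ)/sin δ ≈ 0.215.
p = a·p₁ + b·p₂ ≈ (-0.311, 0.532, 0.788); φ = arcsin(p_z) ≈ 51.97°, λ = atan2(p_y, p_x) ≈ 120.34°.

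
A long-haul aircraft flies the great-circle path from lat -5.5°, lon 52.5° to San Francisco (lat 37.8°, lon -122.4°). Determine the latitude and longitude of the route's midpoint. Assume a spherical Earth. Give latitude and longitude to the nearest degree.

Write both endpoints as unit vectors p₁, p₂ with components (cos φ cos λ, cos φ sin λ, sin φ).
The central angle between the endpoints is δ = arccos(p₁·p₂) ≈ 2.572 rad (147.4°).
Interpolate at f = 1/2 with slerp weights a = sin((1−f)δ)/sin δ ≈ 1.780, b = sin(fδ)/sin δ ≈ 1.780.
p = a·p₁ + b·p₂ ≈ (0.325, 0.218, 0.920); φ = arcsin(p_z) ≈ 66.96°, λ = atan2(p_y, p_x) ≈ 33.87°.

≈ lat 67°, lon 34°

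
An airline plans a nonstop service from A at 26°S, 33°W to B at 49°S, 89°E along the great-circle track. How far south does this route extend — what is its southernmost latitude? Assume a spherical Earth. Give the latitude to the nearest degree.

≈ 60°S

The great circle lies in the plane with unit normal n̂ = (p₁ × p₂)/|p₁ × p₂|.
Here n̂_z ≈ +0.500; the vertex latitude is φ_max = arccos|n̂_z| ≈ 60.0°.
Check via Clairaut: cos φ_max = |cos φ₁| · sin C = cos(26.0°)·sin(146.2°) ≈ 0.500, again giving ≈ 60.0°.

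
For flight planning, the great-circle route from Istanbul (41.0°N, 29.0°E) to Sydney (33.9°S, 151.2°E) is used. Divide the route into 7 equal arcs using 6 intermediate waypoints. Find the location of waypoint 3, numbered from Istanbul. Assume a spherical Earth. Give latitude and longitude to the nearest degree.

≈ 14°N, 88°E

Write both endpoints as unit vectors p₁, p₂ with components (cos φ cos λ, cos φ sin λ, sin φ).
The central angle between the endpoints is δ = arccos(p₁·p₂) ≈ 2.346 rad (134.4°).
Interpolate at f = 3/7 with slerp weights a = sin((1−f)δ)/sin δ ≈ 1.363, b = sin(fδ)/sin δ ≈ 1.182.
p = a·p₁ + b·p₂ ≈ (0.040, 0.971, 0.235); φ = arcsin(p_z) ≈ 13.58°, λ = atan2(p_y, p_x) ≈ 87.65°.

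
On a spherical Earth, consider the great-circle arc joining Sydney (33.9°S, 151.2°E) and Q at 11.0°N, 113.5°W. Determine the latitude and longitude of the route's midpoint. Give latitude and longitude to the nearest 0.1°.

Convert each endpoint to a unit vector on the sphere (x = cos φ cos λ, y = cos φ sin λ, z = sin φ).
The central angle between the endpoints is δ = arccos(p₁·p₂) ≈ 1.753 rad (100.5°).
Interpolate at f = 1/2 with slerp weights a = sin((1−f)δ)/sin δ ≈ 0.782, b = sin(fδ)/sin δ ≈ 0.782.
p = a·p₁ + b·p₂ ≈ (-0.875, -0.391, -0.287); φ = arcsin(p_z) ≈ -16.67°, λ = atan2(p_y, p_x) ≈ -155.90°.

≈ 16.7°S, 155.9°W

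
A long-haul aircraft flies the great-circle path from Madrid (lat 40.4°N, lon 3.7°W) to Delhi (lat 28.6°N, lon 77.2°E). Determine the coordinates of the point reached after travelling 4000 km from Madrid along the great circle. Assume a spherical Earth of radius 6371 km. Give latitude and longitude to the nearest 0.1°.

≈ lat 41.3°N, lon 44.5°E

Write both endpoints as unit vectors p₁, p₂ with components (cos φ cos λ, cos φ sin λ, sin φ).
The central angle between the endpoints is δ = arccos(p₁·p₂) ≈ 1.142 rad (65.4°). The total great-circle distance is δ·R ≈ 1.142 × 6371 ≈ 7274 km, so the target fraction is f = 4000/7274 ≈ 0.550.
Interpolate at f ≈ 0.550 with slerp weights a = sin((1−f)δ)/sin δ ≈ 0.541, b = sin(fδ)/sin δ ≈ 0.646.
p = a·p₁ + b·p₂ ≈ (0.536, 0.526, 0.660); φ = arcsin(p_z) ≈ 41.27°, λ = atan2(p_y, p_x) ≈ 44.46°.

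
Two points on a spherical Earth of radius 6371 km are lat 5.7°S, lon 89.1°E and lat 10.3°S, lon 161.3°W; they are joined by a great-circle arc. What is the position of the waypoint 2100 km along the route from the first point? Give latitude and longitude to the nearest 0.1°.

Convert each endpoint to a unit vector on the sphere (x = cos φ cos λ, y = cos φ sin λ, z = sin φ).
The central angle between the endpoints is δ = arccos(p₁·p₂) ≈ 1.887 rad (108.1°). The total great-circle distance is δ·R ≈ 1.887 × 6371 ≈ 12020 km, so the target fraction is f = 2100/12020 ≈ 0.175.
Interpolate at f ≈ 0.175 with slerp weights a = sin((1−f)δ)/sin δ ≈ 1.052, b = sin(fδ)/sin δ ≈ 0.341.
p = a·p₁ + b·p₂ ≈ (-0.301, 0.939, -0.165); φ = arcsin(p_z) ≈ -9.52°, λ = atan2(p_y, p_x) ≈ 107.77°.

≈ lat 9.5°S, lon 107.8°E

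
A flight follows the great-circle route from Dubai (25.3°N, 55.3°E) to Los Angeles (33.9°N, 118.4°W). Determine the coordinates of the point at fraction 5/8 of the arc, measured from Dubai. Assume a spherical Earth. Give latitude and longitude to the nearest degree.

Convert each endpoint to a unit vector on the sphere (x = cos φ cos λ, y = cos φ sin λ, z = sin φ).
The central angle between the endpoints is δ = arccos(p₁·p₂) ≈ 2.103 rad (120.5°).
Interpolate at f = 5/8 with slerp weights a = sin((1−f)δ)/sin δ ≈ 0.823, b = sin(fδ)/sin δ ≈ 1.123.
p = a·p₁ + b·p₂ ≈ (-0.019, -0.208, 0.978); φ = arcsin(p_z) ≈ 77.96°, λ = atan2(p_y, p_x) ≈ -95.35°.

≈ 78°N, 95°W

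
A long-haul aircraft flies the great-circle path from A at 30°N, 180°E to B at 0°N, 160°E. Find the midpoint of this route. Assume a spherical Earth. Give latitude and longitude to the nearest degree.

≈ 15°N, 169°E

Write both endpoints as unit vectors p₁, p₂ with components (cos φ cos λ, cos φ sin λ, sin φ).
The central angle between the endpoints is δ = arccos(p₁·p₂) ≈ 0.620 rad (35.5°).
Interpolate at f = 1/2 with slerp weights a = sin((1−f)δ)/sin δ ≈ 0.525, b = sin(fδ)/sin δ ≈ 0.525.
p = a·p₁ + b·p₂ ≈ (-0.948, 0.180, 0.263); φ = arcsin(p_z) ≈ 15.22°, λ = atan2(p_y, p_x) ≈ 169.27°.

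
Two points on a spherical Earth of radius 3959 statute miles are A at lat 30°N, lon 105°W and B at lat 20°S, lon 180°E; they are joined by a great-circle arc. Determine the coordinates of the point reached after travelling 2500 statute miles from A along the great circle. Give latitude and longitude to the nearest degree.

Write both endpoints as unit vectors p₁, p₂ with components (cos φ cos λ, cos φ sin λ, sin φ).
The central angle between the endpoints is δ = arccos(p₁·p₂) ≈ 1.531 rad (87.7°). The total great-circle distance is δ·R ≈ 1.531 × 3959 ≈ 6062 mi, so the target fraction is f = 2500/6062 ≈ 0.412.
Interpolate at f ≈ 0.412 with slerp weights a = sin((1−f)δ)/sin δ ≈ 0.784, b = sin(fδ)/sin δ ≈ 0.591.
p = a·p₁ + b·p₂ ≈ (-0.731, -0.656, 0.190); φ = arcsin(p_z) ≈ 10.94°, λ = atan2(p_y, p_x) ≈ -138.11°.

≈ lat 11°N, lon 138°W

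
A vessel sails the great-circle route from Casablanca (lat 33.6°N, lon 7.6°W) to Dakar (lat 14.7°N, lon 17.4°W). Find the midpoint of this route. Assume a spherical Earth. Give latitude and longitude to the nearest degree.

Write both endpoints as unit vectors p₁, p₂ with components (cos φ cos λ, cos φ sin λ, sin φ).
The central angle between the endpoints is δ = arccos(p₁·p₂) ≈ 0.364 rad (20.9°).
Interpolate at f = 1/2 with slerp weights a = sin((1−f)δ)/sin δ ≈ 0.508, b = sin(fδ)/sin δ ≈ 0.508.
p = a·p₁ + b·p₂ ≈ (0.889, -0.203, 0.410); φ = arcsin(p_z) ≈ 24.23°, λ = atan2(p_y, p_x) ≈ -12.87°.

≈ lat 24°N, lon 13°W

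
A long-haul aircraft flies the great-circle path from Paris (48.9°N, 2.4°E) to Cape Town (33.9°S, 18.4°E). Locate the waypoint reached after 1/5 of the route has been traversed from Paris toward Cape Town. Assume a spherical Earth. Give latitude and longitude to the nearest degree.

≈ (32°N, 7°E)

Write both endpoints as unit vectors p₁, p₂ with components (cos φ cos λ, cos φ sin λ, sin φ).
The central angle between the endpoints is δ = arccos(p₁·p₂) ≈ 1.466 rad (84.0°).
Interpolate at f = 1/5 with slerp weights a = sin((1−f)δ)/sin δ ≈ 0.927, b = sin(fδ)/sin δ ≈ 0.291.
p = a·p₁ + b·p₂ ≈ (0.838, 0.102, 0.536); φ = arcsin(p_z) ≈ 32.44°, λ = atan2(p_y, p_x) ≈ 6.92°.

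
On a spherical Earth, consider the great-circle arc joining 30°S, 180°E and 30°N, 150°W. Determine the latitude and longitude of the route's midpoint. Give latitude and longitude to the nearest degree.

≈ 0°N, 165°W

Convert each endpoint to a unit vector on the sphere (x = cos φ cos λ, y = cos φ sin λ, z = sin φ).
The central angle between the endpoints is δ = arccos(p₁·p₂) ≈ 1.160 rad (66.5°).
Interpolate at f = 1/2 with slerp weights a = sin((1−f)δ)/sin δ ≈ 0.598, b = sin(fδ)/sin δ ≈ 0.598.
p = a·p₁ + b·p₂ ≈ (-0.966, -0.259, 0.000); φ = arcsin(p_z) ≈ 0.00°, λ = atan2(p_y, p_x) ≈ -165.00°.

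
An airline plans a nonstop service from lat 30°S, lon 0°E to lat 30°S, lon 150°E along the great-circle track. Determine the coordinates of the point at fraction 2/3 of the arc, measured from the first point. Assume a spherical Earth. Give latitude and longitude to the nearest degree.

≈ lat 60°S, lon 115°E

From cos δ = sin φ₁ sin φ₂ + cos φ₁ cos φ₂ cos Δλ, the central angle is δ ≈ 1.982 rad (113.5°).
Interpolate at f = 2/3 with slerp weights a = sin((1−f)δ)/sin δ ≈ 0.669, b = sin(fδ)/sin δ ≈ 1.057.
p = a·p₁ + b·p₂ ≈ (-0.213, 0.458, -0.863); φ = arcsin(p_z) ≈ -59.68°, λ = atan2(p_y, p_x) ≈ 114.97°.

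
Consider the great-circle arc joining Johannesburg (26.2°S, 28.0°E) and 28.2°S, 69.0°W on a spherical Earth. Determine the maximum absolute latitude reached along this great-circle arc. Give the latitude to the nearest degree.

The great circle lies in the plane with unit normal n̂ = (p₁ × p₂)/|p₁ × p₂|.
Here n̂_z ≈ -0.790; the vertex latitude is φ_max = arccos|n̂_z| ≈ 37.8°.
Check via Clairaut: cos φ_max = |cos φ₁| · sin C = cos(26.2°)·sin(118.3°) ≈ 0.790, again giving ≈ 37.8°.

≈ 38°S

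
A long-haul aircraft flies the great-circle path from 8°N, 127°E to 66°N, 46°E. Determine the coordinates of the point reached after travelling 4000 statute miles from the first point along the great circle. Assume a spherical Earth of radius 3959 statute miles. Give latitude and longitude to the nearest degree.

≈ 57°N, 87°E

Convert each endpoint to a unit vector on the sphere (x = cos φ cos λ, y = cos φ sin λ, z = sin φ).
The central angle between the endpoints is δ = arccos(p₁·p₂) ≈ 1.379 rad (79.0°). The total great-circle distance is δ·R ≈ 1.379 × 3959 ≈ 5461 mi, so the target fraction is f = 4000/5461 ≈ 0.732.
Interpolate at f ≈ 0.732 with slerp weights a = sin((1−f)δ)/sin δ ≈ 0.368, b = sin(fδ)/sin δ ≈ 0.863.
p = a·p₁ + b·p₂ ≈ (0.025, 0.543, 0.839); φ = arcsin(p_z) ≈ 57.07°, λ = atan2(p_y, p_x) ≈ 87.39°.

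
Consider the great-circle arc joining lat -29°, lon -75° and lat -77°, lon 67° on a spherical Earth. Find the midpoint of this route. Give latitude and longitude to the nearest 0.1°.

≈ lat -64.0°, lon -63.8°

Write both endpoints as unit vectors p₁, p₂ with components (cos φ cos λ, cos φ sin λ, sin φ).
The central angle between the endpoints is δ = arccos(p₁·p₂) ≈ 1.248 rad (71.5°).
Interpolate at f = 1/2 with slerp weights a = sin((1−f)δ)/sin δ ≈ 0.616, b = sin(fδ)/sin δ ≈ 0.616.
p = a·p₁ + b·p₂ ≈ (0.194, -0.393, -0.899); φ = arcsin(p_z) ≈ -64.02°, λ = atan2(p_y, p_x) ≈ -63.77°.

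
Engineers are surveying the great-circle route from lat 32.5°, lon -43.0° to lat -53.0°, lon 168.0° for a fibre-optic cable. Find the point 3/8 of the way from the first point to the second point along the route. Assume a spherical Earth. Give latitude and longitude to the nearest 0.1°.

≈ lat -14.6°, lon -74.9°

From cos δ = sin φ₁ sin φ₂ + cos φ₁ cos φ₂ cos Δλ, the central angle is δ ≈ 2.614 rad (149.8°).
Interpolate at f = 3/8 with slerp weights a = sin((1−f)δ)/sin δ ≈ 1.983, b = sin(fδ)/sin δ ≈ 1.651.
p = a·p₁ + b·p₂ ≈ (0.252, -0.934, -0.253); φ = arcsin(p_z) ≈ -14.64°, λ = atan2(p_y, p_x) ≈ -74.93°.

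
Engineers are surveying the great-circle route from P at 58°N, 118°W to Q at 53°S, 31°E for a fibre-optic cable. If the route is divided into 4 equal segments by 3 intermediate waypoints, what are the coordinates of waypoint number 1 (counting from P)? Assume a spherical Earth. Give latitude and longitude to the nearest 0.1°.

≈ 41.4°N, 58.2°W

Convert each endpoint to a unit vector on the sphere (x = cos φ cos λ, y = cos φ sin λ, z = sin φ).
The central angle between the endpoints is δ = arccos(p₁·p₂) ≈ 2.826 rad (161.9°).
Interpolate at f = 1/4 with slerp weights a = sin((1−f)δ)/sin δ ≈ 2.750, b = sin(fδ)/sin δ ≈ 2.092.
p = a·p₁ + b·p₂ ≈ (0.395, -0.638, 0.661); φ = arcsin(p_z) ≈ 41.36°, λ = atan2(p_y, p_x) ≈ -58.22°.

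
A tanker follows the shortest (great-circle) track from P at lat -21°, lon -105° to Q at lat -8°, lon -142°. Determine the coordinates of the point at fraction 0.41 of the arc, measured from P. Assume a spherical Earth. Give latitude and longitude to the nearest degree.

The haversine formula gives a central angle δ ≈ 0.663 rad (38.0°) between the endpoints.
Interpolate at f = 0.41 with slerp weights a = sin((1−f)δ)/sin δ ≈ 0.619, b = sin(fδ)/sin δ ≈ 0.436.
p = a·p₁ + b·p₂ ≈ (-0.490, -0.825, -0.283); φ = arcsin(p_z) ≈ -16.42°, λ = atan2(p_y, p_x) ≈ -120.73°.

≈ lat -16°, lon -121°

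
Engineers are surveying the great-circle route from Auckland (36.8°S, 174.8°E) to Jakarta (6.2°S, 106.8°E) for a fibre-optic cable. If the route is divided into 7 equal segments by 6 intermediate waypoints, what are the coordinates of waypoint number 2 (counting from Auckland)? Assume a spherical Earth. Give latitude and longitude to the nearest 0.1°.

≈ 31.7°S, 151.8°E

The haversine formula gives a central angle δ ≈ 1.199 rad (68.7°) between the endpoints.
Interpolate at f = 2/7 with slerp weights a = sin((1−f)δ)/sin δ ≈ 0.811, b = sin(fδ)/sin δ ≈ 0.361.
p = a·p₁ + b·p₂ ≈ (-0.750, 0.402, -0.525); φ = arcsin(p_z) ≈ -31.65°, λ = atan2(p_y, p_x) ≈ 151.82°.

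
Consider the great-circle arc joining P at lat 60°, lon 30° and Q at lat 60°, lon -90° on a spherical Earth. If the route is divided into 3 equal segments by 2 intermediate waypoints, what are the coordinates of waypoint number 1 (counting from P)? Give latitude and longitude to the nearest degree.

Convert each endpoint to a unit vector on the sphere (x = cos φ cos λ, y = cos φ sin λ, z = sin φ).
The central angle between the endpoints is δ = arccos(p₁·p₂) ≈ 0.896 rad (51.3°).
Interpolate at f = 1/3 with slerp weights a = sin((1−f)δ)/sin δ ≈ 0.720, b = sin(fδ)/sin δ ≈ 0.377.
p = a·p₁ + b·p₂ ≈ (0.312, -0.008, 0.950); φ = arcsin(p_z) ≈ 71.82°, λ = atan2(p_y, p_x) ≈ -1.53°.

≈ lat 72°, lon -2°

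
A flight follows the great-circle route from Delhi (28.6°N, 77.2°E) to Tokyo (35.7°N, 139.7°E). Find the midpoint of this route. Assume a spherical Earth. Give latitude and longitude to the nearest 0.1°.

≈ 36.3°N, 107.1°E

The haversine formula gives a central angle δ ≈ 0.917 rad (52.5°) between the endpoints.
Interpolate at f = 1/2 with slerp weights a = sin((1−f)δ)/sin δ ≈ 0.558, b = sin(fδ)/sin δ ≈ 0.558.
p = a·p₁ + b·p₂ ≈ (-0.237, 0.770, 0.592); φ = arcsin(p_z) ≈ 36.31°, λ = atan2(p_y, p_x) ≈ 107.09°.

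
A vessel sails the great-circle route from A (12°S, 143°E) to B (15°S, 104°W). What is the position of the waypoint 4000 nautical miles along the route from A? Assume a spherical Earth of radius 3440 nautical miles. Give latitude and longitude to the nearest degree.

Convert each endpoint to a unit vector on the sphere (x = cos φ cos λ, y = cos φ sin λ, z = sin φ).
The central angle between the endpoints is δ = arccos(p₁·p₂) ≈ 1.892 rad (108.4°). The total great-circle distance is δ·R ≈ 1.892 × 3440 ≈ 6507 nmi, so the target fraction is f = 4000/6507 ≈ 0.615.
Interpolate at f ≈ 0.615 with slerp weights a = sin((1−f)δ)/sin δ ≈ 0.702, b = sin(fδ)/sin δ ≈ 0.967.
p = a·p₁ + b·p₂ ≈ (-0.774, -0.493, -0.396); φ = arcsin(p_z) ≈ -23.34°, λ = atan2(p_y, p_x) ≈ -147.49°.

≈ (23°S, 147°W)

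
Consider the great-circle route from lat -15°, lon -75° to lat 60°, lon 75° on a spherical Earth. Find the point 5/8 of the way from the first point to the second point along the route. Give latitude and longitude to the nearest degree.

Write both endpoints as unit vectors p₁, p₂ with components (cos φ cos λ, cos φ sin λ, sin φ).
The central angle between the endpoints is δ = arccos(p₁·p₂) ≈ 2.268 rad (130.0°).
Interpolate at f = 5/8 with slerp weights a = sin((1−f)δ)/sin δ ≈ 0.981, b = sin(fδ)/sin δ ≈ 1.290.
p = a·p₁ + b·p₂ ≈ (0.412, -0.292, 0.863); φ = arcsin(p_z) ≈ 59.65°, λ = atan2(p_y, p_x) ≈ -35.35°.

≈ lat 60°, lon -35°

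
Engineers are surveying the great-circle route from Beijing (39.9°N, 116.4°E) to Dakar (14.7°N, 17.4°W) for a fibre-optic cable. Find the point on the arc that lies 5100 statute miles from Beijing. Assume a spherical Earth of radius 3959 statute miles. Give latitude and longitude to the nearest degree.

≈ (42°N, 11°E)

The haversine formula gives a central angle δ ≈ 1.929 rad (110.5°) between the endpoints. The total great-circle distance is δ·R ≈ 1.929 × 3959 ≈ 7638 mi, so the target fraction is f = 5100/7638 ≈ 0.668.
Interpolate at f ≈ 0.668 with slerp weights a = sin((1−f)δ)/sin δ ≈ 0.639, b = sin(fδ)/sin δ ≈ 1.026.
p = a·p₁ + b·p₂ ≈ (0.729, 0.142, 0.670); φ = arcsin(p_z) ≈ 42.06°, λ = atan2(p_y, p_x) ≈ 11.04°.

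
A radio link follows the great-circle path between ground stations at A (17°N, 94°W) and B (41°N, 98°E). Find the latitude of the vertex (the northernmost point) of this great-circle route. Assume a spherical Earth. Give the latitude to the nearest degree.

≈ 80°N

The great circle lies in the plane with unit normal n̂ = (p₁ × p₂)/|p₁ × p₂|.
Here n̂_z ≈ -0.175; the vertex latitude is φ_max = arccos|n̂_z| ≈ 79.9°.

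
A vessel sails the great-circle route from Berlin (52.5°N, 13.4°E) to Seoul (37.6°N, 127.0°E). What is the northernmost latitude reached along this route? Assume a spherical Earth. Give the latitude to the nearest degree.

≈ 62°N

The great circle lies in the plane with unit normal n̂ = (p₁ × p₂)/|p₁ × p₂|.
Here n̂_z ≈ +0.462; the vertex latitude is φ_max = arccos|n̂_z| ≈ 62.5°.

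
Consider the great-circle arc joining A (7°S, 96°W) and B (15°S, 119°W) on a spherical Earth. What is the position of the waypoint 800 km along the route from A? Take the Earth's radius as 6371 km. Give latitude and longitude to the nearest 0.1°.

Write both endpoints as unit vectors p₁, p₂ with components (cos φ cos λ, cos φ sin λ, sin φ).
The central angle between the endpoints is δ = arccos(p₁·p₂) ≈ 0.418 rad (23.9°). The total great-circle distance is δ·R ≈ 0.418 × 6371 ≈ 2661 km, so the target fraction is f = 800/2661 ≈ 0.301.
Interpolate at f ≈ 0.301 with slerp weights a = sin((1−f)δ)/sin δ ≈ 0.710, b = sin(fδ)/sin δ ≈ 0.309.
p = a·p₁ + b·p₂ ≈ (-0.218, -0.962, -0.166); φ = arcsin(p_z) ≈ -9.58°, λ = atan2(p_y, p_x) ≈ -102.79°.

≈ (9.6°S, 102.8°W)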